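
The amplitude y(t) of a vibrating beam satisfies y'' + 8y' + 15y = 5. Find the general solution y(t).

Characteristic equation r² + 8r + 15 = 0 factors as (r + 3)(r + 5) = 0, so r = -3, -5.
Hence y_h = C1*exp(-3*t) + C2*exp(-5*t).
For the particular solution try y_p = A0. Substituting and matching coefficients of each power of t gives A0 = 1/3, so y_p = 1/3.

y = 1/3 + C1*exp(-3*t) + C2*exp(-5*t)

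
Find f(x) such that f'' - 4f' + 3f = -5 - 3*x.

Characteristic equation r² - 4r + 3 = 0 factors as (r - 3)(r - 1) = 0, so r = 3, 1.
Hence f_h = C1*exp(3*x) + C2*exp(x).
For the particular solution try f_p = A0 + A1*x. Substituting and matching coefficients of each power of x gives A0 = -3, A1 = -1, so f_p = -3 - x.

f = -3 - x + C1*exp(3*x) + C2*exp(x)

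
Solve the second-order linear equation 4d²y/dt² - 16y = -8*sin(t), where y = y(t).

Divide through by 4: y'' - 4y = -2*sin(t).
Characteristic equation r² - 4 = 0 factors as (r + 2)(r - 2) = 0, so r = -2, 2.
Hence y_h = C1*exp(-2*t) + C2*exp(2*t).
Try y_p = A*cos(t) + B*sin(t). Substituting and equating the coefficients of cos(t) and sin(t) gives A = 0, B = 2/5, so y_p = 2*sin(t)/5.

y = 2*sin(t)/5 + C1*exp(-2*t) + C2*exp(2*t)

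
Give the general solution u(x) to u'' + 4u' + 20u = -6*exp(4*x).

u = -3*exp(4*x)/26 + C1*cos(4*x)*exp(-2*x) + C2*exp(-2*x)*sin(4*x)

Characteristic equation r² + 4r + 20 = 0 has discriminant (4)² - 4·(20) = -64 < 0, so r = -2 ± 4i.
Hence u_h = C1*cos(4*x)*exp(-2*x) + C2*exp(-2*x)*sin(4*x).
Try u_p = A*exp(4*x). Substituting into the equation and dividing by exp(4*x) gives A = -3/26, so u_p = -3*exp(4*x)/26.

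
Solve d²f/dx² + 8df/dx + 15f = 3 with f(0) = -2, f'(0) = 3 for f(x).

Characteristic equation r² + 8r + 15 = 0 factors as (r + 5)(r + 3) = 0, so r = -5, -3.
Hence f_h = C1*exp(-5*x) + C2*exp(-3*x).
For the particular solution try f_p = A0. Substituting and matching coefficients of each power of x gives A0 = 1/5, so f_p = 1/5.
General solution: f = 1/5 + C1*exp(-5*x) + C2*exp(-3*x).
Apply the initial conditions: f(0) = 1/5 + C1 + C2 = -2 and f'(0) = -5*C1 - 3*C2 = 3. Solving gives C1 = 9/5, C2 = -4.

f = 1/5 - 4*exp(-3*x) + 9*exp(-5*x)/5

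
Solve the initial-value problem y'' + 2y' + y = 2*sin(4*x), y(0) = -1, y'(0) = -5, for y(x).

Characteristic equation r² + 2r + 1 = 0 has discriminant (2)² - 4·(1) = 0, so r = -1 is a repeated root.
Hence y_h = (C1 + C2*x)*exp(-x).
Try y_p = A*cos(4*x) + B*sin(4*x). Substituting and equating the coefficients of cos(4x) and sin(4x) gives A = -16/289, B = -30/289, so y_p = -30*sin(4*x)/289 - 16*cos(4*x)/289.
General solution: y = -30*sin(4*x)/289 - 16*cos(4*x)/289 + C1*exp(-x) + C2*x*exp(-x).
Apply the initial conditions: y(0) = -16/289 + C1 = -1 and y'(0) = -120/289 + C2 - C1 = -5. Solving gives C1 = -273/289, C2 = -94/17.

y = -273*exp(-x)/289 - 30*sin(4*x)/289 - 16*cos(4*x)/289 - 94*x*exp(-x)/17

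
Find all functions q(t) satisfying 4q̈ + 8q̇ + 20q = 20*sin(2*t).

Divide through by 4: q'' + 2q' + 5q = 5*sin(2*t).
Characteristic equation r² + 2r + 5 = 0 has discriminant (2)² - 4·(5) = -16 < 0, so r = -1 ± 2i.
Hence q_h = C1*cos(2*t)*exp(-t) + C2*exp(-t)*sin(2*t).
Try q_p = A*cos(2*t) + B*sin(2*t). Substituting and equating the coefficients of cos(2t) and sin(2t) gives A = -20/17, B = 5/17, so q_p = -20*cos(2*t)/17 + 5*sin(2*t)/17.

q = -20*cos(2*t)/17 + 5*sin(2*t)/17 + C1*cos(2*t)*exp(-t) + C2*exp(-t)*sin(2*t)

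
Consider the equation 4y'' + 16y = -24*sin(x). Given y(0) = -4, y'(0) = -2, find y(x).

y = -4*cos(2*x) - 2*sin(x)

Divide through by 4: y'' + 4y = -6*sin(x).
Characteristic equation r² + 4 = 0 has discriminant (0)² - 4·(4) = -16 < 0, so r = ± 2i.
Hence y_h = C1*cos(2*x) + C2*sin(2*x).
Try y_p = A*cos(x) + B*sin(x). Substituting and equating the coefficients of cos(x) and sin(x) gives A = 0, B = -2, so y_p = -2*sin(x).
General solution: y = -2*sin(x) + C1*cos(2*x) + C2*sin(2*x).
Apply the initial conditions: y(0) = C1 = -4 and y'(0) = -2 + 2*C2 = -2. Solving gives C1 = -4, C2 = 0.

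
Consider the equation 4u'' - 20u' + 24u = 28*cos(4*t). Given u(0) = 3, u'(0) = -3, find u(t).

u = -204*exp(3*t)/25 - 7*sin(4*t)/25 - 7*cos(4*t)/50 + 113*exp(2*t)/10

Divide through by 4: u'' - 5u' + 6u = 7*cos(4*t).
Characteristic equation r² - 5r + 6 = 0 factors as (r - 2)(r - 3) = 0, so r = 2, 3.
Hence u_h = C1*exp(2*t) + C2*exp(3*t).
Try u_p = A*cos(4*t) + B*sin(4*t). Substituting and equating the coefficients of cos(4t) and sin(4t) gives A = -7/50, B = -7/25, so u_p = -7*sin(4*t)/25 - 7*cos(4*t)/50.
General solution: u = -7*sin(4*t)/25 - 7*cos(4*t)/50 + C1*exp(2*t) + C2*exp(3*t).
Apply the initial conditions: u(0) = -7/50 + C1 + C2 = 3 and u'(0) = -28/25 + 2*C1 + 3*C2 = -3. Solving gives C1 = 113/10, C2 = -204/25.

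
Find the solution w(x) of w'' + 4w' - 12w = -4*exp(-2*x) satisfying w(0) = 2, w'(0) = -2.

w = exp(-2*x)/4 + 5*exp(-6*x)/8 + 9*exp(2*x)/8

Characteristic equation r² + 4r - 12 = 0 factors as (r - 2)(r + 6) = 0, so r = 2, -6.
Hence w_h = C1*exp(2*x) + C2*exp(-6*x).
Try w_p = A*exp(-2*x). Substituting into the equation and dividing by exp(-2*x) gives A = 1/4, so w_p = exp(-2*x)/4.
General solution: w = exp(-2*x)/4 + C1*exp(2*x) + C2*exp(-6*x).
Apply the initial conditions: w(0) = 1/4 + C1 + C2 = 2 and w'(0) = -1/2 - 6*C2 + 2*C1 = -2. Solving gives C1 = 9/8, C2 = 5/8.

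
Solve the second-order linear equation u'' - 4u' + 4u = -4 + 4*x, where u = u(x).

u = x + C1*exp(2*x) + C2*x*exp(2*x)

Characteristic equation r² - 4r + 4 = 0 has discriminant (-4)² - 4·(4) = 0, so r = 2 is a repeated root.
Hence u_h = (C1 + C2*x)*exp(2*x).
For the particular solution try u_p = A0 + A1*x. Substituting and matching coefficients of each power of x gives A0 = 0, A1 = 1, so u_p = x.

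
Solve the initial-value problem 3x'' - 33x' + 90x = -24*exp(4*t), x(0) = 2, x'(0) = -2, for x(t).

Divide through by 3: x'' - 11x' + 30x = -8*exp(4*t).
Characteristic equation r² - 11r + 30 = 0 factors as (r - 6)(r - 5) = 0, so r = 6, 5.
Hence x_h = C1*exp(6*t) + C2*exp(5*t).
Try x_p = A*exp(4*t). Substituting into the equation and dividing by exp(4*t) gives A = -4, so x_p = -4*exp(4*t).
General solution: x = -4*exp(4*t) + C1*exp(6*t) + C2*exp(5*t).
Apply the initial conditions: x(0) = -4 + C1 + C2 = 2 and x'(0) = -16 + 5*C2 + 6*C1 = -2. Solving gives C1 = -16, C2 = 22.

x = -16*exp(6*t) - 4*exp(4*t) + 22*exp(5*t)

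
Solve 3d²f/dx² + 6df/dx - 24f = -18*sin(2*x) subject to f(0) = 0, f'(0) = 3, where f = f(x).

Divide through by 3: f'' + 2f' - 8f = -6*sin(2*x).
Characteristic equation r² + 2r - 8 = 0 factors as (r + 4)(r - 2) = 0, so r = -4, 2.
Hence f_h = C1*exp(-4*x) + C2*exp(2*x).
Try f_p = A*cos(2*x) + B*sin(2*x). Substituting and equating the coefficients of cos(2x) and sin(2x) gives A = 3/20, B = 9/20, so f_p = 3*cos(2*x)/20 + 9*sin(2*x)/20.
General solution: f = 3*cos(2*x)/20 + 9*sin(2*x)/20 + C1*exp(-4*x) + C2*exp(2*x).
Apply the initial conditions: f(0) = 3/20 + C1 + C2 = 0 and f'(0) = 9/10 - 4*C1 + 2*C2 = 3. Solving gives C1 = -2/5, C2 = 1/4.

f = -2*exp(-4*x)/5 + exp(2*x)/4 + 3*cos(2*x)/20 + 9*sin(2*x)/20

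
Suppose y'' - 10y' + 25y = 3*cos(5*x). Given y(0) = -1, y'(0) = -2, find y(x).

Characteristic equation r² - 10r + 25 = 0 has discriminant (-10)² - 4·(25) = 0, so r = 5 is a repeated root.
Hence y_h = (C1 + C2*x)*exp(5*x).
Try y_p = A*cos(5*x) + B*sin(5*x). Substituting and equating the coefficients of cos(5x) and sin(5x) gives A = 0, B = -3/50, so y_p = -3*sin(5*x)/50.
General solution: y = -3*sin(5*x)/50 + C1*exp(5*x) + C2*x*exp(5*x).
Apply the initial conditions: y(0) = C1 = -1 and y'(0) = -3/10 + C2 + 5*C1 = -2. Solving gives C1 = -1, C2 = 33/10.

y = -exp(5*x) - 3*sin(5*x)/50 + 33*x*exp(5*x)/10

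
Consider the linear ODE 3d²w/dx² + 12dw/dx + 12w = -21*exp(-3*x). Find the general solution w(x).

w = -7*exp(-3*x) + C1*exp(-2*x) + C2*x*exp(-2*x)

Divide through by 3: w'' + 4w' + 4w = -7*exp(-3*x).
Characteristic equation r² + 4r + 4 = 0 has discriminant (4)² - 4·(4) = 0, so r = -2 is a repeated root.
Hence w_h = (C1 + C2*x)*exp(-2*x).
Try w_p = A*exp(-3*x). Substituting into the equation and dividing by exp(-3*x) gives A = -7, so w_p = -7*exp(-3*x).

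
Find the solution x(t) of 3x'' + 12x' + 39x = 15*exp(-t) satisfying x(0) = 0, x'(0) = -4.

x = exp(-t)/2 - 3*exp(-2*t)*sin(3*t)/2 - cos(3*t)*exp(-2*t)/2

Divide through by 3: x'' + 4x' + 13x = 5*exp(-t).
Characteristic equation r² + 4r + 13 = 0 has discriminant (4)² - 4·(13) = -36 < 0, so r = -2 ± 3i.
Hence x_h = C1*cos(3*t)*exp(-2*t) + C2*exp(-2*t)*sin(3*t).
Try x_p = A*exp(-t). Substituting into the equation and dividing by exp(-t) gives A = 1/2, so x_p = exp(-t)/2.
General solution: x = exp(-t)/2 + C1*cos(3*t)*exp(-2*t) + C2*exp(-2*t)*sin(3*t).
Apply the initial conditions: x(0) = 1/2 + C1 = 0 and x'(0) = -1/2 - 2*C1 + 3*C2 = -4. Solving gives C1 = -1/2, C2 = -3/2.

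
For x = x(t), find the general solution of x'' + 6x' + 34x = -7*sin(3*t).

Characteristic equation r² + 6r + 34 = 0 has discriminant (6)² - 4·(34) = -100 < 0, so r = -3 ± 5i.
Hence x_h = C1*cos(5*t)*exp(-3*t) + C2*exp(-3*t)*sin(5*t).
Try x_p = A*cos(3*t) + B*sin(3*t). Substituting and equating the coefficients of cos(3t) and sin(3t) gives A = 126/949, B = -175/949, so x_p = -175*sin(3*t)/949 + 126*cos(3*t)/949.

x = -175*sin(3*t)/949 + 126*cos(3*t)/949 + C1*cos(5*t)*exp(-3*t) + C2*exp(-3*t)*sin(5*t)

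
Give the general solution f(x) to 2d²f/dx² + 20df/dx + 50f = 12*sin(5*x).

Divide through by 2: f'' + 10f' + 25f = 6*sin(5*x).
Characteristic equation r² + 10r + 25 = 0 has discriminant (10)² - 4·(25) = 0, so r = -5 is a repeated root.
Hence f_h = (C1 + C2*x)*exp(-5*x).
Try f_p = A*cos(5*x) + B*sin(5*x). Substituting and equating the coefficients of cos(5x) and sin(5x) gives A = -3/25, B = 0, so f_p = -3*cos(5*x)/25.

f = -3*cos(5*x)/25 + C1*exp(-5*x) + C2*x*exp(-5*x)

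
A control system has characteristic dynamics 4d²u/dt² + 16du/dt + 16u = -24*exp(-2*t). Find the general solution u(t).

u = C1*exp(-2*t) - 3*t**2*exp(-2*t) + C2*t*exp(-2*t)

Divide through by 4: u'' + 4u' + 4u = -6*exp(-2*t).
Characteristic equation r² + 4r + 4 = 0 has discriminant (4)² - 4·(4) = 0, so r = -2 is a repeated root.
Hence u_h = (C1 + C2*t)*exp(-2*t).
Since exp(-2*t) solves the homogeneous equation (r = -2 is a root of multiplicity 2), multiply the trial by t^2. Try u_p = A*t^2*exp(-2*t). Substituting into the equation and dividing by exp(-2*t) gives A = -3, so u_p = -3*t^2*exp(-2*t).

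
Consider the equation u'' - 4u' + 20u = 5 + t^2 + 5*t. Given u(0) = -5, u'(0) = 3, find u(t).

u = 299/1000 + t**2/20 + 27*t/100 - 5299*cos(4*t)*exp(2*t)/1000 + 833*exp(2*t)*sin(4*t)/250

Characteristic equation r² - 4r + 20 = 0 has discriminant (-4)² - 4·(20) = -64 < 0, so r = 2 ± 4i.
Hence u_h = C1*cos(4*t)*exp(2*t) + C2*exp(2*t)*sin(4*t).
For the particular solution try u_p = A0 + A1*t + A2*t^2. Substituting and matching coefficients of each power of t gives A0 = 299/1000, A1 = 27/100, A2 = 1/20, so u_p = 299/1000 + t^2/20 + 27*t/100.
General solution: u = 299/1000 + t^2/20 + 27*t/100 + C1*cos(4*t)*exp(2*t) + C2*exp(2*t)*sin(4*t).
Apply the initial conditions: u(0) = 299/1000 + C1 = -5 and u'(0) = 27/100 + 2*C1 + 4*C2 = 3. Solving gives C1 = -5299/1000, C2 = 833/250.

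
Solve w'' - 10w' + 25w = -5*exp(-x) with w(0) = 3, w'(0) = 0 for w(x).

w = -5*exp(-x)/36 + 113*exp(5*x)/36 - 95*x*exp(5*x)/6

Characteristic equation r² - 10r + 25 = 0 has discriminant (-10)² - 4·(25) = 0, so r = 5 is a repeated root.
Hence w_h = (C1 + C2*x)*exp(5*x).
Try w_p = A*exp(-x). Substituting into the equation and dividing by exp(-x) gives A = -5/36, so w_p = -5*exp(-x)/36.
General solution: w = -5*exp(-x)/36 + C1*exp(5*x) + C2*x*exp(5*x).
Apply the initial conditions: w(0) = -5/36 + C1 = 3 and w'(0) = 5/36 + C2 + 5*C1 = 0. Solving gives C1 = 113/36, C2 = -95/6.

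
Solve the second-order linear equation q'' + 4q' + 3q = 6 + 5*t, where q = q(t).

q = -2/9 + 5*t/3 + C1*exp(-3*t) + C2*exp(-t)

Characteristic equation r² + 4r + 3 = 0 factors as (r + 3)(r + 1) = 0, so r = -3, -1.
Hence q_h = C1*exp(-3*t) + C2*exp(-t).
For the particular solution try q_p = A0 + A1*t. Substituting and matching coefficients of each power of t gives A0 = -2/9, A1 = 5/3, so q_p = -2/9 + 5*t/3.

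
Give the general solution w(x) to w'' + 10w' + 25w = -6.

Characteristic equation r² + 10r + 25 = 0 has discriminant (10)² - 4·(25) = 0, so r = -5 is a repeated root.
Hence w_h = (C1 + C2*x)*exp(-5*x).
For the particular solution try w_p = A0. Substituting and matching coefficients of each power of x gives A0 = -6/25, so w_p = -6/25.

w = -6/25 + C1*exp(-5*x) + C2*x*exp(-5*x)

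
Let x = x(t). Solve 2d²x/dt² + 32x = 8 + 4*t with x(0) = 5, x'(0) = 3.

Divide through by 2: x'' + 16x = 4 + 2*t.
Characteristic equation r² + 16 = 0 has discriminant (0)² - 4·(16) = -64 < 0, so r = ± 4i.
Hence x_h = C1*cos(4*t) + C2*sin(4*t).
For the particular solution try x_p = A0 + A1*t. Substituting and matching coefficients of each power of t gives A0 = 1/4, A1 = 1/8, so x_p = 1/4 + t/8.
General solution: x = 1/4 + t/8 + C1*cos(4*t) + C2*sin(4*t).
Apply the initial conditions: x(0) = 1/4 + C1 = 5 and x'(0) = 1/8 + 4*C2 = 3. Solving gives C1 = 19/4, C2 = 23/32.

x = 1/4 + t/8 + 19*cos(4*t)/4 + 23*sin(4*t)/32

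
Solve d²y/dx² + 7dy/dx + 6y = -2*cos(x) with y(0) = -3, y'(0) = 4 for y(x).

Characteristic equation r² + 7r + 6 = 0 factors as (r + 6)(r + 1) = 0, so r = -6, -1.
Hence y_h = C1*exp(-6*x) + C2*exp(-x).
Try y_p = A*cos(x) + B*sin(x). Substituting and equating the coefficients of cos(x) and sin(x) gives A = -5/37, B = -7/37, so y_p = -7*sin(x)/37 - 5*cos(x)/37.
General solution: y = -7*sin(x)/37 - 5*cos(x)/37 + C1*exp(-6*x) + C2*exp(-x).
Apply the initial conditions: y(0) = -5/37 + C1 + C2 = -3 and y'(0) = -7/37 - C2 - 6*C1 = 4. Solving gives C1 = -49/185, C2 = -13/5.

y = -49*exp(-6*x)/185 - 13*exp(-x)/5 - 7*sin(x)/37 - 5*cos(x)/37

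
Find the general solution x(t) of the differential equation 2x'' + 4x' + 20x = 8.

x = 2/5 + C1*cos(3*t)*exp(-t) + C2*exp(-t)*sin(3*t)

Divide through by 2: x'' + 2x' + 10x = 4.
Characteristic equation r² + 2r + 10 = 0 has discriminant (2)² - 4·(10) = -36 < 0, so r = -1 ± 3i.
Hence x_h = C1*cos(3*t)*exp(-t) + C2*exp(-t)*sin(3*t).
For the particular solution try x_p = A0. Substituting and matching coefficients of each power of t gives A0 = 2/5, so x_p = 2/5.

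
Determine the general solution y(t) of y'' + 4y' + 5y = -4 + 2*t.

y = -28/25 + 2*t/5 + C1*cos(t)*exp(-2*t) + C2*exp(-2*t)*sin(t)

Characteristic equation r² + 4r + 5 = 0 has discriminant (4)² - 4·(5) = -4 < 0, so r = -2 ± i.
Hence y_h = C1*cos(t)*exp(-2*t) + C2*exp(-2*t)*sin(t).
For the particular solution try y_p = A0 + A1*t. Substituting and matching coefficients of each power of t gives A0 = -28/25, A1 = 2/5, so y_p = -28/25 + 2*t/5.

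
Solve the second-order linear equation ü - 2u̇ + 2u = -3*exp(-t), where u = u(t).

Characteristic equation r² - 2r + 2 = 0 has discriminant (-2)² - 4·(2) = -4 < 0, so r = 1 ± i.
Hence u_h = C1*cos(t)*exp(t) + C2*exp(t)*sin(t).
Try u_p = A*exp(-t). Substituting into the equation and dividing by exp(-t) gives A = -3/5, so u_p = -3*exp(-t)/5.

u = -3*exp(-t)/5 + C1*cos(t)*exp(t) + C2*exp(t)*sin(t)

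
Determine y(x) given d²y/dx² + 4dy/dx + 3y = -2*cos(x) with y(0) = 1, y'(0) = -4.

Characteristic equation r² + 4r + 3 = 0 factors as (r + 1)(r + 3) = 0, so r = -1, -3.
Hence y_h = C1*exp(-x) + C2*exp(-3*x).
Try y_p = A*cos(x) + B*sin(x). Substituting and equating the coefficients of cos(x) and sin(x) gives A = -1/5, B = -2/5, so y_p = -2*sin(x)/5 - cos(x)/5.
General solution: y = -2*sin(x)/5 - cos(x)/5 + C1*exp(-x) + C2*exp(-3*x).
Apply the initial conditions: y(0) = -1/5 + C1 + C2 = 1 and y'(0) = -2/5 - C1 - 3*C2 = -4. Solving gives C1 = 0, C2 = 6/5.

y = -2*sin(x)/5 - cos(x)/5 + 6*exp(-3*x)/5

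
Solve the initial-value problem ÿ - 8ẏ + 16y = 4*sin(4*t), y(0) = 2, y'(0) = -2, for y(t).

Characteristic equation r² - 8r + 16 = 0 has discriminant (-8)² - 4·(16) = 0, so r = 4 is a repeated root.
Hence y_h = (C1 + C2*t)*exp(4*t).
Try y_p = A*cos(4*t) + B*sin(4*t). Substituting and equating the coefficients of cos(4t) and sin(4t) gives A = 1/8, B = 0, so y_p = cos(4*t)/8.
General solution: y = cos(4*t)/8 + C1*exp(4*t) + C2*t*exp(4*t).
Apply the initial conditions: y(0) = 1/8 + C1 = 2 and y'(0) = C2 + 4*C1 = -2. Solving gives C1 = 15/8, C2 = -19/2.

y = cos(4*t)/8 + 15*exp(4*t)/8 - 19*t*exp(4*t)/2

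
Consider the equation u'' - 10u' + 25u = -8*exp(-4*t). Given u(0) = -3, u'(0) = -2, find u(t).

u = -235*exp(5*t)/81 - 8*exp(-4*t)/81 + 109*t*exp(5*t)/9

Characteristic equation r² - 10r + 25 = 0 has discriminant (-10)² - 4·(25) = 0, so r = 5 is a repeated root.
Hence u_h = (C1 + C2*t)*exp(5*t).
Try u_p = A*exp(-4*t). Substituting into the equation and dividing by exp(-4*t) gives A = -8/81, so u_p = -8*exp(-4*t)/81.
General solution: u = -8*exp(-4*t)/81 + C1*exp(5*t) + C2*t*exp(5*t).
Apply the initial conditions: u(0) = -8/81 + C1 = -3 and u'(0) = 32/81 + C2 + 5*C1 = -2. Solving gives C1 = -235/81, C2 = 109/9.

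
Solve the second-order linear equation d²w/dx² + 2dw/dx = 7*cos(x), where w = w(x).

Characteristic equation r² + 2r = 0 factors as (r + 2)r = 0, so r = -2, 0.
Hence w_h = C1*exp(-2*x) + C2.
Try w_p = A*cos(x) + B*sin(x). Substituting and equating the coefficients of cos(x) and sin(x) gives A = -7/5, B = 14/5, so w_p = -7*cos(x)/5 + 14*sin(x)/5.

w = C2 - 7*cos(x)/5 + 14*sin(x)/5 + C1*exp(-2*x)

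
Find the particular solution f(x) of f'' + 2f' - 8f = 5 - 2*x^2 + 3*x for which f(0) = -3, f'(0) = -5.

f = -5/8 - 19*exp(2*x)/8 - x/4 + x**2/4

Characteristic equation r² + 2r - 8 = 0 factors as (r - 2)(r + 4) = 0, so r = 2, -4.
Hence f_h = C1*exp(2*x) + C2*exp(-4*x).
For the particular solution try f_p = A0 + A1*x + A2*x^2. Substituting and matching coefficients of each power of x gives A0 = -5/8, A1 = -1/4, A2 = 1/4, so f_p = -5/8 - x/4 + x^2/4.
General solution: f = -5/8 - x/4 + x^2/4 + C1*exp(2*x) + C2*exp(-4*x).
Apply the initial conditions: f(0) = -5/8 + C1 + C2 = -3 and f'(0) = -1/4 - 4*C2 + 2*C1 = -5. Solving gives C1 = -19/8, C2 = 0.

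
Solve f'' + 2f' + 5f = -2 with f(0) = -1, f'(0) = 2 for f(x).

Characteristic equation r² + 2r + 5 = 0 has discriminant (2)² - 4·(5) = -16 < 0, so r = -1 ± 2i.
Hence f_h = C1*cos(2*x)*exp(-x) + C2*exp(-x)*sin(2*x).
For the particular solution try f_p = A0. Substituting and matching coefficients of each power of x gives A0 = -2/5, so f_p = -2/5.
General solution: f = -2/5 + C1*cos(2*x)*exp(-x) + C2*exp(-x)*sin(2*x).
Apply the initial conditions: f(0) = -2/5 + C1 = -1 and f'(0) = -C1 + 2*C2 = 2. Solving gives C1 = -3/5, C2 = 7/10.

f = -2/5 - 3*cos(2*x)*exp(-x)/5 + 7*exp(-x)*sin(2*x)/10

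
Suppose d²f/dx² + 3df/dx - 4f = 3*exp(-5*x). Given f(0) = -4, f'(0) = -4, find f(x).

f = exp(-5*x)/2 - 39*exp(x)/10 - 3*exp(-4*x)/5

Characteristic equation r² + 3r - 4 = 0 factors as (r + 4)(r - 1) = 0, so r = -4, 1.
Hence f_h = C1*exp(-4*x) + C2*exp(x).
Try f_p = A*exp(-5*x). Substituting into the equation and dividing by exp(-5*x) gives A = 1/2, so f_p = exp(-5*x)/2.
General solution: f = exp(-5*x)/2 + C1*exp(-4*x) + C2*exp(x).
Apply the initial conditions: f(0) = 1/2 + C1 + C2 = -4 and f'(0) = -5/2 + C2 - 4*C1 = -4. Solving gives C1 = -3/5, C2 = -39/10.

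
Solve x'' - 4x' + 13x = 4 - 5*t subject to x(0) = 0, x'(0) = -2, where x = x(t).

x = 32/169 - 5*t/13 - 209*exp(2*t)*sin(3*t)/507 - 32*cos(3*t)*exp(2*t)/169

Characteristic equation r² - 4r + 13 = 0 has discriminant (-4)² - 4·(13) = -36 < 0, so r = 2 ± 3i.
Hence x_h = C1*cos(3*t)*exp(2*t) + C2*exp(2*t)*sin(3*t).
For the particular solution try x_p = A0 + A1*t. Substituting and matching coefficients of each power of t gives A0 = 32/169, A1 = -5/13, so x_p = 32/169 - 5*t/13.
General solution: x = 32/169 - 5*t/13 + C1*cos(3*t)*exp(2*t) + C2*exp(2*t)*sin(3*t).
Apply the initial conditions: x(0) = 32/169 + C1 = 0 and x'(0) = -5/13 + 2*C1 + 3*C2 = -2. Solving gives C1 = -32/169, C2 = -209/507.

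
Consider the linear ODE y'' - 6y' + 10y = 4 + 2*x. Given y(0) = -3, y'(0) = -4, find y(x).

y = 13/25 + x/5 - 88*cos(x)*exp(3*x)/25 + 159*exp(3*x)*sin(x)/25

Characteristic equation r² - 6r + 10 = 0 has discriminant (-6)² - 4·(10) = -4 < 0, so r = 3 ± i.
Hence y_h = C1*cos(x)*exp(3*x) + C2*exp(3*x)*sin(x).
For the particular solution try y_p = A0 + A1*x. Substituting and matching coefficients of each power of x gives A0 = 13/25, A1 = 1/5, so y_p = 13/25 + x/5.
General solution: y = 13/25 + x/5 + C1*cos(x)*exp(3*x) + C2*exp(3*x)*sin(x).
Apply the initial conditions: y(0) = 13/25 + C1 = -3 and y'(0) = 1/5 + C2 + 3*C1 = -4. Solving gives C1 = -88/25, C2 = 159/25.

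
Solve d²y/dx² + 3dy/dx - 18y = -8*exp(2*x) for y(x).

y = C1*exp(-6*x) + C2*exp(3*x) + exp(2*x)

Characteristic equation r² + 3r - 18 = 0 factors as (r + 6)(r - 3) = 0, so r = -6, 3.
Hence y_h = C1*exp(-6*x) + C2*exp(3*x).
Try y_p = A*exp(2*x). Substituting into the equation and dividing by exp(2*x) gives A = 1, so y_p = exp(2*x).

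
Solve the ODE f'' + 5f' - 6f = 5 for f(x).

Characteristic equation r² + 5r - 6 = 0 factors as (r - 1)(r + 6) = 0, so r = 1, -6.
Hence f_h = C1*exp(x) + C2*exp(-6*x).
For the particular solution try f_p = A0. Substituting and matching coefficients of each power of x gives A0 = -5/6, so f_p = -5/6.

f = -5/6 + C1*exp(x) + C2*exp(-6*x)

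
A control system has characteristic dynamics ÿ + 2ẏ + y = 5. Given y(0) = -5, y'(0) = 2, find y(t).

Characteristic equation r² + 2r + 1 = 0 has discriminant (2)² - 4·(1) = 0, so r = -1 is a repeated root.
Hence y_h = (C1 + C2*t)*exp(-t).
For the particular solution try y_p = A0. Substituting and matching coefficients of each power of t gives A0 = 5, so y_p = 5.
General solution: y = 5 + C1*exp(-t) + C2*t*exp(-t).
Apply the initial conditions: y(0) = 5 + C1 = -5 and y'(0) = C2 - C1 = 2. Solving gives C1 = -10, C2 = -8.

y = 5 - 10*exp(-t) - 8*t*exp(-t)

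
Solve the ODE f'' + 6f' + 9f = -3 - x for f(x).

Characteristic equation r² + 6r + 9 = 0 has discriminant (6)² - 4·(9) = 0, so r = -3 is a repeated root.
Hence f_h = (C1 + C2*x)*exp(-3*x).
For the particular solution try f_p = A0 + A1*x. Substituting and matching coefficients of each power of x gives A0 = -7/27, A1 = -1/9, so f_p = -7/27 - x/9.

f = -7/27 - x/9 + C1*exp(-3*x) + C2*x*exp(-3*x)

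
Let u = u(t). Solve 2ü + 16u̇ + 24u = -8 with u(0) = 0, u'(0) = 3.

Divide through by 2: u'' + 8u' + 12u = -4.
Characteristic equation r² + 8r + 12 = 0 factors as (r + 6)(r + 2) = 0, so r = -6, -2.
Hence u_h = C1*exp(-6*t) + C2*exp(-2*t).
For the particular solution try u_p = A0. Substituting and matching coefficients of each power of t gives A0 = -1/3, so u_p = -1/3.
General solution: u = -1/3 + C1*exp(-6*t) + C2*exp(-2*t).
Apply the initial conditions: u(0) = -1/3 + C1 + C2 = 0 and u'(0) = -6*C1 - 2*C2 = 3. Solving gives C1 = -11/12, C2 = 5/4.

u = -1/3 - 11*exp(-6*t)/12 + 5*exp(-2*t)/4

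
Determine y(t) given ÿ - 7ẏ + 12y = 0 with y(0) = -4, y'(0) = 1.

y = -17*exp(3*t) + 13*exp(4*t)

Characteristic equation r² - 7r + 12 = 0 factors as (r - 3)(r - 4) = 0, so r = 3, 4.
Hence y_h = C1*exp(3*t) + C2*exp(4*t).
Apply the initial conditions: y(0) = C1 + C2 = -4 and y'(0) = 3*C1 + 4*C2 = 1. Solving gives C1 = -17, C2 = 13.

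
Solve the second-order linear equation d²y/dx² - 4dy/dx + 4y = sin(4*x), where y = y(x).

y = -3*sin(4*x)/100 + cos(4*x)/25 + C1*exp(2*x) + C2*x*exp(2*x)

Characteristic equation r² - 4r + 4 = 0 has discriminant (-4)² - 4·(4) = 0, so r = 2 is a repeated root.
Hence y_h = (C1 + C2*x)*exp(2*x).
Try y_p = A*cos(4*x) + B*sin(4*x). Substituting and equating the coefficients of cos(4x) and sin(4x) gives A = 1/25, B = -3/100, so y_p = -3*sin(4*x)/100 + cos(4*x)/25.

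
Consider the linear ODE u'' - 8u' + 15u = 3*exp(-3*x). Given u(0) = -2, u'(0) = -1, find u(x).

Characteristic equation r² - 8r + 15 = 0 factors as (r - 3)(r - 5) = 0, so r = 3, 5.
Hence u_h = C1*exp(3*x) + C2*exp(5*x).
Try u_p = A*exp(-3*x). Substituting into the equation and dividing by exp(-3*x) gives A = 1/16, so u_p = exp(-3*x)/16.
General solution: u = exp(-3*x)/16 + C1*exp(3*x) + C2*exp(5*x).
Apply the initial conditions: u(0) = 1/16 + C1 + C2 = -2 and u'(0) = -3/16 + 3*C1 + 5*C2 = -1. Solving gives C1 = -19/4, C2 = 43/16.

u = -19*exp(3*x)/4 + exp(-3*x)/16 + 43*exp(5*x)/16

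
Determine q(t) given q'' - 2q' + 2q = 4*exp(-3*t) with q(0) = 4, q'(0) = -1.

Characteristic equation r² - 2r + 2 = 0 has discriminant (-2)² - 4·(2) = -4 < 0, so r = 1 ± i.
Hence q_h = C1*cos(t)*exp(t) + C2*exp(t)*sin(t).
Try q_p = A*exp(-3*t). Substituting into the equation and dividing by exp(-3*t) gives A = 4/17, so q_p = 4*exp(-3*t)/17.
General solution: q = 4*exp(-3*t)/17 + C1*cos(t)*exp(t) + C2*exp(t)*sin(t).
Apply the initial conditions: q(0) = 4/17 + C1 = 4 and q'(0) = -12/17 + C1 + C2 = -1. Solving gives C1 = 64/17, C2 = -69/17.

q = 4*exp(-3*t)/17 - 69*exp(t)*sin(t)/17 + 64*cos(t)*exp(t)/17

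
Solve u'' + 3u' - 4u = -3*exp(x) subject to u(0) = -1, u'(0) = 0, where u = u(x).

u = -17*exp(x)/25 - 8*exp(-4*x)/25 - 3*x*exp(x)/5

Characteristic equation r² + 3r - 4 = 0 factors as (r + 4)(r - 1) = 0, so r = -4, 1.
Hence u_h = C1*exp(-4*x) + C2*exp(x).
Since exp(x) solves the homogeneous equation (r = 1 is a root of multiplicity 1), multiply the trial by x. Try u_p = A*x*exp(x). Substituting into the equation and dividing by exp(x) gives A = -3/5, so u_p = -3*x*exp(x)/5.
General solution: u = C1*exp(-4*x) + C2*exp(x) - 3*x*exp(x)/5.
Apply the initial conditions: u(0) = C1 + C2 = -1 and u'(0) = -3/5 + C2 - 4*C1 = 0. Solving gives C1 = -8/25, C2 = -17/25.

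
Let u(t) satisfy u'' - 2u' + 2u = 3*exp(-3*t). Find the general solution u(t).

u = 3*exp(-3*t)/17 + C1*cos(t)*exp(t) + C2*exp(t)*sin(t)

Characteristic equation r² - 2r + 2 = 0 has discriminant (-2)² - 4·(2) = -4 < 0, so r = 1 ± i.
Hence u_h = C1*cos(t)*exp(t) + C2*exp(t)*sin(t).
Try u_p = A*exp(-3*t). Substituting into the equation and dividing by exp(-3*t) gives A = 3/17, so u_p = 3*exp(-3*t)/17.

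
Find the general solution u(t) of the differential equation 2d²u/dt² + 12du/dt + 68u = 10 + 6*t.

u = 38/289 + 3*t/34 + C1*cos(5*t)*exp(-3*t) + C2*exp(-3*t)*sin(5*t)

Divide through by 2: u'' + 6u' + 34u = 5 + 3*t.
Characteristic equation r² + 6r + 34 = 0 has discriminant (6)² - 4·(34) = -100 < 0, so r = -3 ± 5i.
Hence u_h = C1*cos(5*t)*exp(-3*t) + C2*exp(-3*t)*sin(5*t).
For the particular solution try u_p = A0 + A1*t. Substituting and matching coefficients of each power of t gives A0 = 38/289, A1 = 3/34, so u_p = 38/289 + 3*t/34.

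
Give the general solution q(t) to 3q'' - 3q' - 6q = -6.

Divide through by 3: q'' - q' - 2q = -2.
Characteristic equation r² - r - 2 = 0 factors as (r + 1)(r - 2) = 0, so r = -1, 2.
Hence q_h = C1*exp(-t) + C2*exp(2*t).
For the particular solution try q_p = A0. Substituting and matching coefficients of each power of t gives A0 = 1, so q_p = 1.

q = 1 + C1*exp(-t) + C2*exp(2*t)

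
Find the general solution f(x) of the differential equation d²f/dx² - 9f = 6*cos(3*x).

f = -cos(3*x)/3 + C1*exp(-3*x) + C2*exp(3*x)

Characteristic equation r² - 9 = 0 factors as (r + 3)(r - 3) = 0, so r = -3, 3.
Hence f_h = C1*exp(-3*x) + C2*exp(3*x).
Try f_p = A*cos(3*x) + B*sin(3*x). Substituting and equating the coefficients of cos(3x) and sin(3x) gives A = -1/3, B = 0, so f_p = -cos(3*x)/3.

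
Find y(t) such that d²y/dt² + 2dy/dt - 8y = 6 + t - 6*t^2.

y = -1/2 + t/4 + 3*t**2/4 + C1*exp(-4*t) + C2*exp(2*t)

Characteristic equation r² + 2r - 8 = 0 factors as (r + 4)(r - 2) = 0, so r = -4, 2.
Hence y_h = C1*exp(-4*t) + C2*exp(2*t).
For the particular solution try y_p = A0 + A1*t + A2*t^2. Substituting and matching coefficients of each power of t gives A0 = -1/2, A1 = 1/4, A2 = 3/4, so y_p = -1/2 + t/4 + 3*t^2/4.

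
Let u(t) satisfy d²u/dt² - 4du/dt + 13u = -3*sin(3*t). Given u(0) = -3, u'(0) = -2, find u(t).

u = -9*cos(3*t)/40 - 3*sin(3*t)/40 - 111*cos(3*t)*exp(2*t)/40 + 151*exp(2*t)*sin(3*t)/120

Characteristic equation r² - 4r + 13 = 0 has discriminant (-4)² - 4·(13) = -36 < 0, so r = 2 ± 3i.
Hence u_h = C1*cos(3*t)*exp(2*t) + C2*exp(2*t)*sin(3*t).
Try u_p = A*cos(3*t) + B*sin(3*t). Substituting and equating the coefficients of cos(3t) and sin(3t) gives A = -9/40, B = -3/40, so u_p = -9*cos(3*t)/40 - 3*sin(3*t)/40.
General solution: u = -9*cos(3*t)/40 - 3*sin(3*t)/40 + C1*cos(3*t)*exp(2*t) + C2*exp(2*t)*sin(3*t).
Apply the initial conditions: u(0) = -9/40 + C1 = -3 and u'(0) = -9/40 + 2*C1 + 3*C2 = -2. Solving gives C1 = -111/40, C2 = 151/120.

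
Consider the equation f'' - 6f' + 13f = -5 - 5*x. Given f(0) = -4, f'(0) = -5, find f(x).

f = -95/169 - 5*x/13 - 581*cos(2*x)*exp(3*x)/169 + 963*exp(3*x)*sin(2*x)/338

Characteristic equation r² - 6r + 13 = 0 has discriminant (-6)² - 4·(13) = -16 < 0, so r = 3 ± 2i.
Hence f_h = C1*cos(2*x)*exp(3*x) + C2*exp(3*x)*sin(2*x).
For the particular solution try f_p = A0 + A1*x. Substituting and matching coefficients of each power of x gives A0 = -95/169, A1 = -5/13, so f_p = -95/169 - 5*x/13.
General solution: f = -95/169 - 5*x/13 + C1*cos(2*x)*exp(3*x) + C2*exp(3*x)*sin(2*x).
Apply the initial conditions: f(0) = -95/169 + C1 = -4 and f'(0) = -5/13 + 2*C2 + 3*C1 = -5. Solving gives C1 = -581/169, C2 = 963/338.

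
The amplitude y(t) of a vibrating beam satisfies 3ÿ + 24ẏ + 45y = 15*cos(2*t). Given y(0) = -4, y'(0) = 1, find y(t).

y = -131*exp(-3*t)/13 + 55*cos(2*t)/377 + 80*sin(2*t)/377 + 172*exp(-5*t)/29

Divide through by 3: y'' + 8y' + 15y = 5*cos(2*t).
Characteristic equation r² + 8r + 15 = 0 factors as (r + 5)(r + 3) = 0, so r = -5, -3.
Hence y_h = C1*exp(-5*t) + C2*exp(-3*t).
Try y_p = A*cos(2*t) + B*sin(2*t). Substituting and equating the coefficients of cos(2t) and sin(2t) gives A = 55/377, B = 80/377, so y_p = 55*cos(2*t)/377 + 80*sin(2*t)/377.
General solution: y = 55*cos(2*t)/377 + 80*sin(2*t)/377 + C1*exp(-5*t) + C2*exp(-3*t).
Apply the initial conditions: y(0) = 55/377 + C1 + C2 = -4 and y'(0) = 160/377 - 5*C1 - 3*C2 = 1. Solving gives C1 = 172/29, C2 = -131/13.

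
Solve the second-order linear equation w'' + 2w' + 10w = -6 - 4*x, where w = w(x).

w = -13/25 - 2*x/5 + C1*cos(3*x)*exp(-x) + C2*exp(-x)*sin(3*x)

Characteristic equation r² + 2r + 10 = 0 has discriminant (2)² - 4·(10) = -36 < 0, so r = -1 ± 3i.
Hence w_h = C1*cos(3*x)*exp(-x) + C2*exp(-x)*sin(3*x).
For the particular solution try w_p = A0 + A1*x. Substituting and matching coefficients of each power of x gives A0 = -13/25, A1 = -2/5, so w_p = -13/25 - 2*x/5.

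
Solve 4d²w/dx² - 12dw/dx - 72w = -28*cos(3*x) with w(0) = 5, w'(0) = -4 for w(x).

w = 7*cos(3*x)/30 + 7*sin(3*x)/90 + 151*exp(6*x)/135 + 197*exp(-3*x)/54

Divide through by 4: w'' - 3w' - 18w = -7*cos(3*x).
Characteristic equation r² - 3r - 18 = 0 factors as (r - 6)(r + 3) = 0, so r = 6, -3.
Hence w_h = C1*exp(6*x) + C2*exp(-3*x).
Try w_p = A*cos(3*x) + B*sin(3*x). Substituting and equating the coefficients of cos(3x) and sin(3x) gives A = 7/30, B = 7/90, so w_p = 7*cos(3*x)/30 + 7*sin(3*x)/90.
General solution: w = 7*cos(3*x)/30 + 7*sin(3*x)/90 + C1*exp(6*x) + C2*exp(-3*x).
Apply the initial conditions: w(0) = 7/30 + C1 + C2 = 5 and w'(0) = 7/30 - 3*C2 + 6*C1 = -4. Solving gives C1 = 151/135, C2 = 197/54.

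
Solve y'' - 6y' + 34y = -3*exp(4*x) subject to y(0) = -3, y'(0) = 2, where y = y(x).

y = -3*exp(4*x)/26 - 75*cos(5*x)*exp(3*x)/26 + 289*exp(3*x)*sin(5*x)/130

Characteristic equation r² - 6r + 34 = 0 has discriminant (-6)² - 4·(34) = -100 < 0, so r = 3 ± 5i.
Hence y_h = C1*cos(5*x)*exp(3*x) + C2*exp(3*x)*sin(5*x).
Try y_p = A*exp(4*x). Substituting into the equation and dividing by exp(4*x) gives A = -3/26, so y_p = -3*exp(4*x)/26.
General solution: y = -3*exp(4*x)/26 + C1*cos(5*x)*exp(3*x) + C2*exp(3*x)*sin(5*x).
Apply the initial conditions: y(0) = -3/26 + C1 = -3 and y'(0) = -6/13 + 3*C1 + 5*C2 = 2. Solving gives C1 = -75/26, C2 = 289/130.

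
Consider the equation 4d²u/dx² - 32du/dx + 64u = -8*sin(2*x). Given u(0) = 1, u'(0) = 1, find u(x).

u = -3*sin(2*x)/50 - 2*cos(2*x)/25 + 27*exp(4*x)/25 - 16*x*exp(4*x)/5

Divide through by 4: u'' - 8u' + 16u = -2*sin(2*x).
Characteristic equation r² - 8r + 16 = 0 has discriminant (-8)² - 4·(16) = 0, so r = 4 is a repeated root.
Hence u_h = (C1 + C2*x)*exp(4*x).
Try u_p = A*cos(2*x) + B*sin(2*x). Substituting and equating the coefficients of cos(2x) and sin(2x) gives A = -2/25, B = -3/50, so u_p = -3*sin(2*x)/50 - 2*cos(2*x)/25.
General solution: u = -3*sin(2*x)/50 - 2*cos(2*x)/25 + C1*exp(4*x) + C2*x*exp(4*x).
Apply the initial conditions: u(0) = -2/25 + C1 = 1 and u'(0) = -3/25 + C2 + 4*C1 = 1. Solving gives C1 = 27/25, C2 = -16/5.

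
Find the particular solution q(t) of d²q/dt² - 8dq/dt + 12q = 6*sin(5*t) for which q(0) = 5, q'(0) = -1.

q = -641*exp(6*t)/244 - 78*sin(5*t)/1769 + 240*cos(5*t)/1769 + 869*exp(2*t)/116

Characteristic equation r² - 8r + 12 = 0 factors as (r - 2)(r - 6) = 0, so r = 2, 6.
Hence q_h = C1*exp(2*t) + C2*exp(6*t).
Try q_p = A*cos(5*t) + B*sin(5*t). Substituting and equating the coefficients of cos(5t) and sin(5t) gives A = 240/1769, B = -78/1769, so q_p = -78*sin(5*t)/1769 + 240*cos(5*t)/1769.
General solution: q = -78*sin(5*t)/1769 + 240*cos(5*t)/1769 + C1*exp(2*t) + C2*exp(6*t).
Apply the initial conditions: q(0) = 240/1769 + C1 + C2 = 5 and q'(0) = -390/1769 + 2*C1 + 6*C2 = -1. Solving gives C1 = 869/116, C2 = -641/244.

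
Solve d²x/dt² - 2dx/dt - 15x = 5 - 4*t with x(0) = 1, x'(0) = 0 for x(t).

x = -83/225 + 4*t/15 + 8*exp(-3*t)/9 + 12*exp(5*t)/25

Characteristic equation r² - 2r - 15 = 0 factors as (r + 3)(r - 5) = 0, so r = -3, 5.
Hence x_h = C1*exp(-3*t) + C2*exp(5*t).
For the particular solution try x_p = A0 + A1*t. Substituting and matching coefficients of each power of t gives A0 = -83/225, A1 = 4/15, so x_p = -83/225 + 4*t/15.
General solution: x = -83/225 + 4*t/15 + C1*exp(-3*t) + C2*exp(5*t).
Apply the initial conditions: x(0) = -83/225 + C1 + C2 = 1 and x'(0) = 4/15 - 3*C1 + 5*C2 = 0. Solving gives C1 = 8/9, C2 = 12/25.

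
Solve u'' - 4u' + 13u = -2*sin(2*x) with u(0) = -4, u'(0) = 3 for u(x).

u = -18*sin(2*x)/145 - 16*cos(2*x)/145 - 564*cos(3*x)*exp(2*x)/145 + 533*exp(2*x)*sin(3*x)/145

Characteristic equation r² - 4r + 13 = 0 has discriminant (-4)² - 4·(13) = -36 < 0, so r = 2 ± 3i.
Hence u_h = C1*cos(3*x)*exp(2*x) + C2*exp(2*x)*sin(3*x).
Try u_p = A*cos(2*x) + B*sin(2*x). Substituting and equating the coefficients of cos(2x) and sin(2x) gives A = -16/145, B = -18/145, so u_p = -18*sin(2*x)/145 - 16*cos(2*x)/145.
General solution: u = -18*sin(2*x)/145 - 16*cos(2*x)/145 + C1*cos(3*x)*exp(2*x) + C2*exp(2*x)*sin(3*x).
Apply the initial conditions: u(0) = -16/145 + C1 = -4 and u'(0) = -36/145 + 2*C1 + 3*C2 = 3. Solving gives C1 = -564/145, C2 = 533/145.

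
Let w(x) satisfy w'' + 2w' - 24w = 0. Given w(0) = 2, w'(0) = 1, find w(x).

Characteristic equation r² + 2r - 24 = 0 factors as (r + 6)(r - 4) = 0, so r = -6, 4.
Hence w_h = C1*exp(-6*x) + C2*exp(4*x).
Apply the initial conditions: w(0) = C1 + C2 = 2 and w'(0) = -6*C1 + 4*C2 = 1. Solving gives C1 = 7/10, C2 = 13/10.

w = 7*exp(-6*x)/10 + 13*exp(4*x)/10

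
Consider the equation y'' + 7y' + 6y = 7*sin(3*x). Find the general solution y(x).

Characteristic equation r² + 7r + 6 = 0 factors as (r + 1)(r + 6) = 0, so r = -1, -6.
Hence y_h = C1*exp(-x) + C2*exp(-6*x).
Try y_p = A*cos(3*x) + B*sin(3*x). Substituting and equating the coefficients of cos(3x) and sin(3x) gives A = -49/150, B = -7/150, so y_p = -49*cos(3*x)/150 - 7*sin(3*x)/150.

y = -49*cos(3*x)/150 - 7*sin(3*x)/150 + C1*exp(-x) + C2*exp(-6*x)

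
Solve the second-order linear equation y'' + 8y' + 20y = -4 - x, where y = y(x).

y = -9/50 - x/20 + C1*cos(2*x)*exp(-4*x) + C2*exp(-4*x)*sin(2*x)

Characteristic equation r² + 8r + 20 = 0 has discriminant (8)² - 4·(20) = -16 < 0, so r = -4 ± 2i.
Hence y_h = C1*cos(2*x)*exp(-4*x) + C2*exp(-4*x)*sin(2*x).
For the particular solution try y_p = A0 + A1*x. Substituting and matching coefficients of each power of x gives A0 = -9/50, A1 = -1/20, so y_p = -9/50 - x/20.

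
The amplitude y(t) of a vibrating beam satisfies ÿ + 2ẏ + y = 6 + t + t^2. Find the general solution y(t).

Characteristic equation r² + 2r + 1 = 0 has discriminant (2)² - 4·(1) = 0, so r = -1 is a repeated root.
Hence y_h = (C1 + C2*t)*exp(-t).
For the particular solution try y_p = A0 + A1*t + A2*t^2. Substituting and matching coefficients of each power of t gives A0 = 10, A1 = -3, A2 = 1, so y_p = 10 + t^2 - 3*t.

y = 10 + t**2 - 3*t + C1*exp(-t) + C2*t*exp(-t)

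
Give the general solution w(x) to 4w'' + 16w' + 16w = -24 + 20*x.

w = -11/4 + 5*x/4 + C1*exp(-2*x) + C2*x*exp(-2*x)

Divide through by 4: w'' + 4w' + 4w = -6 + 5*x.
Characteristic equation r² + 4r + 4 = 0 has discriminant (4)² - 4·(4) = 0, so r = -2 is a repeated root.
Hence w_h = (C1 + C2*x)*exp(-2*x).
For the particular solution try w_p = A0 + A1*x. Substituting and matching coefficients of each power of x gives A0 = -11/4, A1 = 5/4, so w_p = -11/4 + 5*x/4.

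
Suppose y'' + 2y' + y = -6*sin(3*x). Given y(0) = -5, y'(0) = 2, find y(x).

y = -134*exp(-x)/25 + 9*cos(3*x)/25 + 12*sin(3*x)/25 - 24*x*exp(-x)/5

Characteristic equation r² + 2r + 1 = 0 has discriminant (2)² - 4·(1) = 0, so r = -1 is a repeated root.
Hence y_h = (C1 + C2*x)*exp(-x).
Try y_p = A*cos(3*x) + B*sin(3*x). Substituting and equating the coefficients of cos(3x) and sin(3x) gives A = 9/25, B = 12/25, so y_p = 9*cos(3*x)/25 + 12*sin(3*x)/25.
General solution: y = 9*cos(3*x)/25 + 12*sin(3*x)/25 + C1*exp(-x) + C2*x*exp(-x).
Apply the initial conditions: y(0) = 9/25 + C1 = -5 and y'(0) = 36/25 + C2 - C1 = 2. Solving gives C1 = -134/25, C2 = -24/5.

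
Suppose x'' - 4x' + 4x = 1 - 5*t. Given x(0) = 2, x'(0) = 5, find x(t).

x = -1 + 3*exp(2*t) - 5*t/4 + t*exp(2*t)/4

Characteristic equation r² - 4r + 4 = 0 has discriminant (-4)² - 4·(4) = 0, so r = 2 is a repeated root.
Hence x_h = (C1 + C2*t)*exp(2*t).
For the particular solution try x_p = A0 + A1*t. Substituting and matching coefficients of each power of t gives A0 = -1, A1 = -5/4, so x_p = -1 - 5*t/4.
General solution: x = -1 - 5*t/4 + C1*exp(2*t) + C2*t*exp(2*t).
Apply the initial conditions: x(0) = -1 + C1 = 2 and x'(0) = -5/4 + C2 + 2*C1 = 5. Solving gives C1 = 3, C2 = 1/4.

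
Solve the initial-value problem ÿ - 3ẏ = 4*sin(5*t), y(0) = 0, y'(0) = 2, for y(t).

y = -14/15 - 2*sin(5*t)/17 + 6*cos(5*t)/85 + 44*exp(3*t)/51

Characteristic equation r² - 3r = 0 factors as (r - 3)r = 0, so r = 3, 0.
Hence y_h = C1*exp(3*t) + C2.
Try y_p = A*cos(5*t) + B*sin(5*t). Substituting and equating the coefficients of cos(5t) and sin(5t) gives A = 6/85, B = -2/17, so y_p = -2*sin(5*t)/17 + 6*cos(5*t)/85.
General solution: y = C2 - 2*sin(5*t)/17 + 6*cos(5*t)/85 + C1*exp(3*t).
Apply the initial conditions: y(0) = 6/85 + C1 + C2 = 0 and y'(0) = -10/17 + 3*C1 = 2. Solving gives C1 = 44/51, C2 = -14/15.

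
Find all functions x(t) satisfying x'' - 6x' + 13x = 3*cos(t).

x = -sin(t)/10 + cos(t)/5 + C1*cos(2*t)*exp(3*t) + C2*exp(3*t)*sin(2*t)

Characteristic equation r² - 6r + 13 = 0 has discriminant (-6)² - 4·(13) = -16 < 0, so r = 3 ± 2i.
Hence x_h = C1*cos(2*t)*exp(3*t) + C2*exp(3*t)*sin(2*t).
Try x_p = A*cos(t) + B*sin(t). Substituting and equating the coefficients of cos(t) and sin(t) gives A = 1/5, B = -1/10, so x_p = -sin(t)/10 + cos(t)/5.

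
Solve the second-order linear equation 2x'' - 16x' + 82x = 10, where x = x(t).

Divide through by 2: x'' - 8x' + 41x = 5.
Characteristic equation r² - 8r + 41 = 0 has discriminant (-8)² - 4·(41) = -100 < 0, so r = 4 ± 5i.
Hence x_h = C1*cos(5*t)*exp(4*t) + C2*exp(4*t)*sin(5*t).
For the particular solution try x_p = A0. Substituting and matching coefficients of each power of t gives A0 = 5/41, so x_p = 5/41.

x = 5/41 + C1*cos(5*t)*exp(4*t) + C2*exp(4*t)*sin(5*t)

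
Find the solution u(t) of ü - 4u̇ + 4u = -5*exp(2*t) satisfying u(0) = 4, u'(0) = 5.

u = 4*exp(2*t) - 3*t*exp(2*t) - 5*t**2*exp(2*t)/2

Characteristic equation r² - 4r + 4 = 0 has discriminant (-4)² - 4·(4) = 0, so r = 2 is a repeated root.
Hence u_h = (C1 + C2*t)*exp(2*t).
Since exp(2*t) solves the homogeneous equation (r = 2 is a root of multiplicity 2), multiply the trial by t^2. Try u_p = A*t^2*exp(2*t). Substituting into the equation and dividing by exp(2*t) gives A = -5/2, so u_p = -5*t^2*exp(2*t)/2.
General solution: u = C1*exp(2*t) - 5*t^2*exp(2*t)/2 + C2*t*exp(2*t).
Apply the initial conditions: u(0) = C1 = 4 and u'(0) = C2 + 2*C1 = 5. Solving gives C1 = 4, C2 = -3.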